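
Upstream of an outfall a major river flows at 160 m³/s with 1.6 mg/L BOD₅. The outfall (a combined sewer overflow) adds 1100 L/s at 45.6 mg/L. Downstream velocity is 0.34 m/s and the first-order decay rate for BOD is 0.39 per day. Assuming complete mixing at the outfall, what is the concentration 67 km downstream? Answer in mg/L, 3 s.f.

0.781 mg/L

1100 L/s = 1.1 m³/s.
After complete mixing, C₀ = (1.1·45.6 + 160·1.6) / 161.1 = 1.9 mg/L.
Travel time t = 6.7e+04 m / 0.34 m/s = 1.971e+05 s = 2.281 d.
C = 1.9·exp(−0.39·2.281) = 1.9·0.4109 = 0.7808 mg/L.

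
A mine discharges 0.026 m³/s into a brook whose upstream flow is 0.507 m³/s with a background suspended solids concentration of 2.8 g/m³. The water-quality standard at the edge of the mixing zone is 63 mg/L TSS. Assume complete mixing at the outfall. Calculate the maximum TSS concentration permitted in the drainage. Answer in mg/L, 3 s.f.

Mass balance: 63·0.533 = 0.026·Cₑ + 0.507·2.8.
Cₑ = (33.58 − 1.42) / 0.026 = 1237 mg/L.

1240 mg/L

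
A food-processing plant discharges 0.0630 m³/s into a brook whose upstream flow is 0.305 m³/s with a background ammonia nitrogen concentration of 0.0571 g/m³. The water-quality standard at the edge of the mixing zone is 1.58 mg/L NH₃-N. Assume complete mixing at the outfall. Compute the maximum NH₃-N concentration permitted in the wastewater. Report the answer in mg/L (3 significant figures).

8.95 mg/L

Mass balance: 1.58·0.368 = 0.063·Cₑ + 0.305·0.0571.
Cₑ = (0.5814 − 0.01742) / 0.063 = 8.953 mg/L.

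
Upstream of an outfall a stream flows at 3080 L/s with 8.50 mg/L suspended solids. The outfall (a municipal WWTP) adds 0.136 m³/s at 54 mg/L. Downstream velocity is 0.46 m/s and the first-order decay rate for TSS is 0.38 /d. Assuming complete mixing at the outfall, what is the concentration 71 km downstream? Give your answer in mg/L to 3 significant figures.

3080 L/s = 3.08 m³/s.
After complete mixing, C₀ = (0.136·54 + 3.08·8.5) / 3.216 = 10.42 mg/L.
Travel time t = 7.1e+04 m / 0.46 m/s = 1.543e+05 s = 1.786 d.
C = 10.42·exp(−0.38·1.786) = 10.42·0.5072 = 5.287 mg/L.

5.29 mg/L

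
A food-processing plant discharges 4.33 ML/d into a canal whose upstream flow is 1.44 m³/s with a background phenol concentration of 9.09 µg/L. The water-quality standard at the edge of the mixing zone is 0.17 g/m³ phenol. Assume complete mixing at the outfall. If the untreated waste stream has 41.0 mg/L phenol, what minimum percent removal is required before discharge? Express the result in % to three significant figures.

4.33 ML/d = 0.05012 m³/s.
9.09 µg/L = 0.00909 mg/L.
Mass balance: 0.17·1.49 = 0.05012·Cₑ + 1.44·0.00909.
Cₑ = (0.2533 − 0.01309) / 0.05012 = 4.794 mg/L.
Required removal = 1 − 4.794/41.0 = 88.31 %.

88.3 %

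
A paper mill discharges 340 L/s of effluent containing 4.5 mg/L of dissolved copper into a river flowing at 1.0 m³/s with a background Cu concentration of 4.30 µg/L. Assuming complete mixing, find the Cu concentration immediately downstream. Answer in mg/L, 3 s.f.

1.15 mg/L

340 L/s = 0.34 m³/s.
4.30 µg/L = 0.0043 mg/L.
Flow-weighted mixing gives C = (0.34·4.5 + 1·0.0043) / (0.34 + 1) = 1.534/1.34 = 1.145 mg/L.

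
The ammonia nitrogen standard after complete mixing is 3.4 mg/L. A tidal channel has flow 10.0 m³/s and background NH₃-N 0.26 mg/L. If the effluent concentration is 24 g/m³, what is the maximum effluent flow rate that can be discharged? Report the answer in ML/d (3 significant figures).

132 ML/d

Mass balance at complete mixing: C_std·(Q_w + Q_r) = Q_w·C_e + Q_r·C_b.
Rearranging, Q_w = Q_r·(C_std − C_b)/(C_e − C_std) = 10.0·(3.4 − 0.26) / (24 − 3.4) = 1.524 m³/s.
= 131.7 ML/d.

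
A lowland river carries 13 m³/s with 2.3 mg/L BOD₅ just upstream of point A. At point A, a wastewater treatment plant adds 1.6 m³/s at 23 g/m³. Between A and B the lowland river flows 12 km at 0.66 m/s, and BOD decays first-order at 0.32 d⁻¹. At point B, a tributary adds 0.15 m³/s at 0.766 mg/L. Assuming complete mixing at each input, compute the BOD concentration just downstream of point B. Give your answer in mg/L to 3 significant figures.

After input A: C = (13·2.3 + 1.6·23) / 14.6 = 4.568 mg/L.
Over the 12 km reach to input B (t = 1.818e+04 s = 0.2104 d), decay gives C = 4.568·exp(−0.32·0.2104) = 4.271 mg/L.
After input B: C = (14.6·4.271 + 0.15·0.766) / 14.75 = 4.235 mg/L.

4.24 mg/L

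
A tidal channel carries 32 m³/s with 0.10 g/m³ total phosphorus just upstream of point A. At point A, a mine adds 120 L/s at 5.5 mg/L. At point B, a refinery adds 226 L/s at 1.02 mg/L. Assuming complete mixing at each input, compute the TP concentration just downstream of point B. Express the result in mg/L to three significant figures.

120 L/s = 0.12 m³/s.
After input A: C = (32·0.1 + 0.12·5.5) / 32.12 = 0.1202 mg/L.
226 L/s = 0.226 m³/s.
After input B: C = (32.12·0.1202 + 0.226·1.02) / 32.35 = 0.1265 mg/L.

0.126 mg/L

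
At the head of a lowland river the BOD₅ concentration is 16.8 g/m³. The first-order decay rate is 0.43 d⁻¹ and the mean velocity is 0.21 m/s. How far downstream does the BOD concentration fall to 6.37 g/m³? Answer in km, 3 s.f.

40.9 km

From C = C₀·e^(−kt), t = ln(C₀/C)/k = ln(16.8/6.37)/0.43 = 0.9698/0.43 = 2.255 d.
Distance = v·t = 0.21 m/s × 1.949e+05 s = 4.092e+04 m = 40.92 km.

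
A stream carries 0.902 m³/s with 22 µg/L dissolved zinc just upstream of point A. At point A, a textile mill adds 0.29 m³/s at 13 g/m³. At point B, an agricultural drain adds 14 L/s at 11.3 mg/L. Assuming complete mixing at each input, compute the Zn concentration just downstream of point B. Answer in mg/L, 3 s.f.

3.27 mg/L

22 µg/L = 0.022 mg/L.
After input A: C = (0.902·0.022 + 0.29·13) / 1.192 = 3.179 mg/L.
14 L/s = 0.014 m³/s.
After input B: C = (1.192·3.179 + 0.014·11.3) / 1.206 = 3.274 mg/L.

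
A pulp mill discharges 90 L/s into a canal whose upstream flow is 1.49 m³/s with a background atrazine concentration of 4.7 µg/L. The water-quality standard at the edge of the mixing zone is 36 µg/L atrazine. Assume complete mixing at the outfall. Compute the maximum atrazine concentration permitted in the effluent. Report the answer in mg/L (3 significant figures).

0.554 mg/L

90 L/s = 0.09 m³/s.
4.7 µg/L = 0.0047 mg/L.
36 µg/L = 0.036 mg/L.
Mass balance: 0.036·1.58 = 0.09·Cₑ + 1.49·0.0047.
Cₑ = (0.05688 − 0.007003) / 0.09 = 0.5542 mg/L.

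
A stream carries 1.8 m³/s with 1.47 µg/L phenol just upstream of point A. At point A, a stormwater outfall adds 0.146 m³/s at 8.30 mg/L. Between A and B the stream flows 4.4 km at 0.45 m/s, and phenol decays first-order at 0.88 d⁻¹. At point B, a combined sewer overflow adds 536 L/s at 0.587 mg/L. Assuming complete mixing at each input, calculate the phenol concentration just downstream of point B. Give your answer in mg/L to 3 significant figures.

1.47 µg/L = 0.00147 mg/L.
After input A: C = (1.8·0.00147 + 0.146·8.3) / 1.946 = 0.6241 mg/L.
Over the 4.4 km reach to input B (t = 9778 s = 0.1132 d), decay gives C = 0.6241·exp(−0.88·0.1132) = 0.5649 mg/L.
536 L/s = 0.536 m³/s.
After input B: C = (1.946·0.5649 + 0.536·0.587) / 2.482 = 0.5697 mg/L.

0.570 mg/L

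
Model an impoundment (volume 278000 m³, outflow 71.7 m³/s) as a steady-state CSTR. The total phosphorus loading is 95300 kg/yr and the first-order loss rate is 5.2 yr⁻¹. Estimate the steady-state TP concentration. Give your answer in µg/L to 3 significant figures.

Outflow Q = 71.7 m³/s × 3.156e+07 s/yr = 2.263e+09 m³/yr.
Steady-state CSTR mass balance: W = Q·C + k·V·C, so C = W/(Q + kV).
Q + kV = 2.263e+09 + 5.2·278000 = 2.264e+09 m³/yr.
C = 95300/2.264e+09 = 4.209e-05 kg/m³ = 0.04209 mg/L = 42.09 µg/L.

42.1 µg/L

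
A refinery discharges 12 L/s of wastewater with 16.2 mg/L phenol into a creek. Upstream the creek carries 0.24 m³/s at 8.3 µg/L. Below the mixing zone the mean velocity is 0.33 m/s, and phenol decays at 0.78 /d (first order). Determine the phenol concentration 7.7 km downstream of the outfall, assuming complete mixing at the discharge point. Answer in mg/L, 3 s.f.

0.631 mg/L

12 L/s = 0.012 m³/s.
8.3 µg/L = 0.0083 mg/L.
After complete mixing, C₀ = (0.012·16.2 + 0.24·0.0083) / 0.252 = 0.7793 mg/L.
Travel time t = 7700 m / 0.33 m/s = 2.333e+04 s = 0.2701 d.
C = 0.7793·exp(−0.78·0.2701) = 0.7793·0.8101 = 0.6313 mg/L.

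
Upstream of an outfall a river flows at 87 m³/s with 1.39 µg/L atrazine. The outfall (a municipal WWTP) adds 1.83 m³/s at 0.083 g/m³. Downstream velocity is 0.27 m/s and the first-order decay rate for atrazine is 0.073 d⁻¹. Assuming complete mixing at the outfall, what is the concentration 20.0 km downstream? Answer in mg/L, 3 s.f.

1.39 µg/L = 0.00139 mg/L.
After complete mixing, C₀ = (1.83·0.083 + 87·0.00139) / 88.83 = 0.003071 mg/L.
Travel time t = 2e+04 m / 0.27 m/s = 7.407e+04 s = 0.8573 d.
C = 0.003071·exp(−0.073·0.8573) = 0.003071·0.9393 = 0.002885 mg/L.

0.00288 mg/L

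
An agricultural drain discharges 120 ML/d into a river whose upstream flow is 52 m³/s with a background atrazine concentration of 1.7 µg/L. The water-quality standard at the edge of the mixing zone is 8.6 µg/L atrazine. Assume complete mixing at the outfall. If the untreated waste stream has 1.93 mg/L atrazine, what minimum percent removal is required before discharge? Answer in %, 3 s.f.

86.2 %

120 ML/d = 1.389 m³/s.
1.7 µg/L = 0.0017 mg/L.
8.6 µg/L = 0.0086 mg/L.
Mass balance: 0.0086·53.39 = 1.389·Cₑ + 52·0.0017.
Cₑ = (0.4591 − 0.0884) / 1.389 = 0.2669 mg/L.
Required removal = 1 − 0.2669/1.93 = 86.17 %.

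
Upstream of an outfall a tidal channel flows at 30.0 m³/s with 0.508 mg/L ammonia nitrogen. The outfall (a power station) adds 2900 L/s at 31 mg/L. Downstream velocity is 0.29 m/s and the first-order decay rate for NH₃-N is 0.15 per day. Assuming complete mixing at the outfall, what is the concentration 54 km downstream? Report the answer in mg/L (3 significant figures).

2900 L/s = 2.9 m³/s.
After complete mixing, C₀ = (2.9·31 + 30·0.508) / 32.9 = 3.196 mg/L.
Travel time t = 5.4e+04 m / 0.29 m/s = 1.862e+05 s = 2.155 d.
C = 3.196·exp(−0.15·2.155) = 3.196·0.7238 = 2.313 mg/L.

2.31 mg/L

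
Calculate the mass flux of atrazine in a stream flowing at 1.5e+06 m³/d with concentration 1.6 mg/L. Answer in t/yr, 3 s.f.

877 t/yr

1.5e+06 m³/d = 17.36 m³/s.
Mass flux = Q·C = 17.36 m³/s × 1.6 g/m³ = 27.78 g/s.
= 27.78 g/s × 31.56 = 876.6 t/yr.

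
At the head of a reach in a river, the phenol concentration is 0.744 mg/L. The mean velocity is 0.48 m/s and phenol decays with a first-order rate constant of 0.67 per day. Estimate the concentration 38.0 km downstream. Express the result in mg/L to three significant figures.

Travel time t = 38.0 km / 0.48 m/s = 3.8e+04/0.48 = 7.917e+04 s = 0.9163 d.
First-order decay: C = 0.744·exp(−0.67·0.9163) = 0.744·0.5412 = 0.4027 mg/L.

0.403 mg/L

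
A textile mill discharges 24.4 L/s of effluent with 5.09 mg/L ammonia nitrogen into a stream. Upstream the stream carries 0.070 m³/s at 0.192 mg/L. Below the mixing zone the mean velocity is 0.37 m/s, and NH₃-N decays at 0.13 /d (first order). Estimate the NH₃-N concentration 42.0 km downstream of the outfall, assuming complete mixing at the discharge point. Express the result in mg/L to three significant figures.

1.23 mg/L

24.4 L/s = 0.0244 m³/s.
After complete mixing, C₀ = (0.0244·5.09 + 0.07·0.192) / 0.0944 = 1.458 mg/L.
Travel time t = 4.2e+04 m / 0.37 m/s = 1.135e+05 s = 1.314 d.
C = 1.458·exp(−0.13·1.314) = 1.458·0.843 = 1.229 mg/L.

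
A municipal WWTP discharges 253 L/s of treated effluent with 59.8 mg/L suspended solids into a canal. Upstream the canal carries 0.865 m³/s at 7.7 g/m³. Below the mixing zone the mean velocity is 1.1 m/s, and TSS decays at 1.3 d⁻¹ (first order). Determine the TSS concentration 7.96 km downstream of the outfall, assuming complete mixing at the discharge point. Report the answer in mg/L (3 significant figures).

253 L/s = 0.253 m³/s.
After complete mixing, C₀ = (0.253·59.8 + 0.865·7.7) / 1.118 = 19.49 mg/L.
Travel time t = 7960 m / 1.1 m/s = 7236 s = 0.08375 d.
C = 19.49·exp(−1.3·0.08375) = 19.49·0.8968 = 17.48 mg/L.

17.5 mg/L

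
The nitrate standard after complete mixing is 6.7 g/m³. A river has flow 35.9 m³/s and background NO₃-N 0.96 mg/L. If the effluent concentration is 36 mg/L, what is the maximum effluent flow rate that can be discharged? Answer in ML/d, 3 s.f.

608 ML/d

Mass balance at complete mixing: C_std·(Q_w + Q_r) = Q_w·C_e + Q_r·C_b.
Rearranging, Q_w = Q_r·(C_std − C_b)/(C_e − C_std) = 35.9·(6.7 − 0.96) / (36 − 6.7) = 7.033 m³/s.
= 607.6 ML/d.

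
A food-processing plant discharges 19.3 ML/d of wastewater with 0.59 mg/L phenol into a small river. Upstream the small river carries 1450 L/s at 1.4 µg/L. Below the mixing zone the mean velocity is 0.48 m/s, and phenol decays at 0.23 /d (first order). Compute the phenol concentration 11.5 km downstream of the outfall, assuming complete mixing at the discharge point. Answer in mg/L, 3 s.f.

19.3 ML/d = 0.2234 m³/s.
1450 L/s = 1.45 m³/s.
1.4 µg/L = 0.0014 mg/L.
After complete mixing, C₀ = (0.2234·0.59 + 1.45·0.0014) / 1.673 = 0.07997 mg/L.
Travel time t = 1.15e+04 m / 0.48 m/s = 2.396e+04 s = 0.2773 d.
C = 0.07997·exp(−0.23·0.2773) = 0.07997·0.9382 = 0.07503 mg/L.

0.0750 mg/L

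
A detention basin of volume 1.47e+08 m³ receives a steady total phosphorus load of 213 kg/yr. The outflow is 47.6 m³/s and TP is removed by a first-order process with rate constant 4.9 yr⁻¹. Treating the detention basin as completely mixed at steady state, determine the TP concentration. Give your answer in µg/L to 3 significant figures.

Outflow Q = 47.6 m³/s × 3.156e+07 s/yr = 1.502e+09 m³/yr.
Steady-state CSTR mass balance: W = Q·C + k·V·C, so C = W/(Q + kV).
Q + kV = 1.502e+09 + 4.9·1.47e+08 = 2.222e+09 m³/yr.
C = 213/2.222e+09 = 9.584e-08 kg/m³ = 9.584e-05 mg/L = 0.09584 µg/L.

0.0958 µg/L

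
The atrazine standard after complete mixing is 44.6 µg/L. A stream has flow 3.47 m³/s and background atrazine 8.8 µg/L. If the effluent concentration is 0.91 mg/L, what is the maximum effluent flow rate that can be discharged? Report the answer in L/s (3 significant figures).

8.8 µg/L = 0.0088 mg/L.
44.6 µg/L = 0.0446 mg/L.
Mass balance at complete mixing: C_std·(Q_w + Q_r) = Q_w·C_e + Q_r·C_b.
Rearranging, Q_w = Q_r·(C_std − C_b)/(C_e − C_std) = 3.47·(0.0446 − 0.0088) / (0.91 − 0.0446) = 0.1435 m³/s.
= 143.5 L/s.

144 L/s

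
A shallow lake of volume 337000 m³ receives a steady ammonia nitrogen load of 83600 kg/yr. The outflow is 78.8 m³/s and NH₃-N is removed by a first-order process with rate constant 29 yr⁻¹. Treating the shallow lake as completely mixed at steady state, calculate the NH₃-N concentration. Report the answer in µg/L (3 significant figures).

33.5 µg/L

Outflow Q = 78.8 m³/s × 3.156e+07 s/yr = 2.487e+09 m³/yr.
Steady-state CSTR mass balance: W = Q·C + k·V·C, so C = W/(Q + kV).
Q + kV = 2.487e+09 + 29·337000 = 2.497e+09 m³/yr.
C = 83600/2.497e+09 = 3.349e-05 kg/m³ = 0.03349 mg/L = 33.49 µg/L.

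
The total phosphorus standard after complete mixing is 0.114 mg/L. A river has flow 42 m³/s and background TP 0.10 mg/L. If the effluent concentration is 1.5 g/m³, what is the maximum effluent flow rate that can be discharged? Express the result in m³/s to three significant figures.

Mass balance at complete mixing: C_std·(Q_w + Q_r) = Q_w·C_e + Q_r·C_b.
Rearranging, Q_w = Q_r·(C_std − C_b)/(C_e − C_std) = 42·(0.114 − 0.1) / (1.5 − 0.114) = 0.4242 m³/s.

0.424 m³/s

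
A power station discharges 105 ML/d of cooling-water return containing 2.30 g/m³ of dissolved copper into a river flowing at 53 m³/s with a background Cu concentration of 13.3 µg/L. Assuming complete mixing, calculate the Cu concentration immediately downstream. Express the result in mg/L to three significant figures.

105 ML/d = 1.215 m³/s.
13.3 µg/L = 0.0133 mg/L.
Conservation of mass across the mixing zone: C = (1.215·2.3 + 53·0.0133) / (1.215 + 53) = 3.5/54.22 = 0.06456 mg/L.

0.0646 mg/L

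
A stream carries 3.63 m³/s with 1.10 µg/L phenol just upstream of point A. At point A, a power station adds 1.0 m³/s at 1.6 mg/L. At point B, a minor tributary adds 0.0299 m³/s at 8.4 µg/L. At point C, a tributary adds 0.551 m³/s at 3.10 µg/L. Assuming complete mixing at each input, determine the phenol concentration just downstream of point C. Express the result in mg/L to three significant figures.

1.10 µg/L = 0.0011 mg/L.
After input A: C = (3.63·0.0011 + 1·1.6) / 4.63 = 0.3464 mg/L.
8.4 µg/L = 0.0084 mg/L.
After input B: C = (4.63·0.3464 + 0.0299·0.0084) / 4.66 = 0.3443 mg/L.
3.10 µg/L = 0.0031 mg/L.
After input C: C = (4.66·0.3443 + 0.551·0.0031) / 5.211 = 0.3082 mg/L.

0.308 mg/L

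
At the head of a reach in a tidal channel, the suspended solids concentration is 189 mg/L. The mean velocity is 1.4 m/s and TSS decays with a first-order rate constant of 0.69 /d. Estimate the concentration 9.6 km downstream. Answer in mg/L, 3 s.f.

179 mg/L

Travel time t = 9.6 km / 1.4 m/s = 9600/1.4 = 6857 s = 0.07937 d.
First-order decay: C = 189·exp(−0.69·0.07937) = 189·0.9467 = 178.9 mg/L.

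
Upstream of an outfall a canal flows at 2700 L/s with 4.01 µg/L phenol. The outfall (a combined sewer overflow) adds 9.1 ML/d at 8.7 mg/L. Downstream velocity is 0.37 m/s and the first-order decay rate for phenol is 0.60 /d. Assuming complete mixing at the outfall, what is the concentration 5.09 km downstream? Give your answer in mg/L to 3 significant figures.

9.1 ML/d = 0.1053 m³/s.
2700 L/s = 2.7 m³/s.
4.01 µg/L = 0.00401 mg/L.
After complete mixing, C₀ = (0.1053·8.7 + 2.7·0.00401) / 2.805 = 0.3305 mg/L.
Travel time t = 5090 m / 0.37 m/s = 1.376e+04 s = 0.1592 d.
C = 0.3305·exp(−0.60·0.1592) = 0.3305·0.9089 = 0.3004 mg/L.

0.300 mg/L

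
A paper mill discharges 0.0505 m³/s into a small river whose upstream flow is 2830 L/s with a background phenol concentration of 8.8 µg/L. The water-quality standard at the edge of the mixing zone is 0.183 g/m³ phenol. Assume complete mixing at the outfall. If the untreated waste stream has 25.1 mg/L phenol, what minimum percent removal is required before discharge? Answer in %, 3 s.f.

2830 L/s = 2.83 m³/s.
8.8 µg/L = 0.0088 mg/L.
Mass balance: 0.183·2.881 = 0.0505·Cₑ + 2.83·0.0088.
Cₑ = (0.5271 − 0.0249) / 0.0505 = 9.945 mg/L.
Required removal = 1 − 9.945/25.1 = 60.38 %.

60.4 %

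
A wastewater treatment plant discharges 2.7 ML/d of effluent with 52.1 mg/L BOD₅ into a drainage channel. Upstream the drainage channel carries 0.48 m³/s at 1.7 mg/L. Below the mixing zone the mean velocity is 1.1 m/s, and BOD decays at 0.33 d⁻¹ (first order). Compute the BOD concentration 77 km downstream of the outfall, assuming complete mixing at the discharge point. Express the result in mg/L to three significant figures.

3.66 mg/L

2.7 ML/d = 0.03125 m³/s.
After complete mixing, C₀ = (0.03125·52.1 + 0.48·1.7) / 0.5112 = 4.781 mg/L.
Travel time t = 7.7e+04 m / 1.1 m/s = 7e+04 s = 0.8102 d.
C = 4.781·exp(−0.33·0.8102) = 4.781·0.7654 = 3.659 mg/L.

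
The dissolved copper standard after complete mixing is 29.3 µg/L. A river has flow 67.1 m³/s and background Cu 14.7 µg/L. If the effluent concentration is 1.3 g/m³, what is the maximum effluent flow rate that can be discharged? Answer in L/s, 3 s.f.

14.7 µg/L = 0.0147 mg/L.
29.3 µg/L = 0.0293 mg/L.
Mass balance at complete mixing: C_std·(Q_w + Q_r) = Q_w·C_e + Q_r·C_b.
Rearranging, Q_w = Q_r·(C_std − C_b)/(C_e − C_std) = 67.1·(0.0293 − 0.0147) / (1.3 − 0.0293) = 0.771 m³/s.
= 771 L/s.

771 L/s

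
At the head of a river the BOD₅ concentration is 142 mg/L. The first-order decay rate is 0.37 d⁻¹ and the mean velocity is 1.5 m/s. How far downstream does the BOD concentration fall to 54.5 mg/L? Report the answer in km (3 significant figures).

335 km

From C = C₀·e^(−kt), t = ln(C₀/C)/k = ln(142/54.5)/0.37 = 0.9576/0.37 = 2.588 d.
Distance = v·t = 1.5 m/s × 2.236e+05 s = 3.354e+05 m = 335.4 km.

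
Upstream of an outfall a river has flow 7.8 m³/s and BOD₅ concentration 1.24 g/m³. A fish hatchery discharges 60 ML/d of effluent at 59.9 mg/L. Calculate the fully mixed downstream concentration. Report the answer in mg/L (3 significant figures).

6.04 mg/L

60 ML/d = 0.6944 m³/s.
By mass balance at complete mixing, C = (0.6944·59.9 + 7.8·1.24) / (0.6944 + 7.8) = 51.27/8.494 = 6.036 mg/L.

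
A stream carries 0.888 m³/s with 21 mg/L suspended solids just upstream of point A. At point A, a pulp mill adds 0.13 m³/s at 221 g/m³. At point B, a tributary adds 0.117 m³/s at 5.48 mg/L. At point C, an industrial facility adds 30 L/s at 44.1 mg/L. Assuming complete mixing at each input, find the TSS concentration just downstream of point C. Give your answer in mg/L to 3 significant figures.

42.4 mg/L

After input A: C = (0.888·21 + 0.13·221) / 1.018 = 46.54 mg/L.
After input B: C = (1.018·46.54 + 0.117·5.48) / 1.135 = 42.31 mg/L.
30 L/s = 0.03 m³/s.
After input C: C = (1.135·42.31 + 0.03·44.1) / 1.165 = 42.35 mg/L.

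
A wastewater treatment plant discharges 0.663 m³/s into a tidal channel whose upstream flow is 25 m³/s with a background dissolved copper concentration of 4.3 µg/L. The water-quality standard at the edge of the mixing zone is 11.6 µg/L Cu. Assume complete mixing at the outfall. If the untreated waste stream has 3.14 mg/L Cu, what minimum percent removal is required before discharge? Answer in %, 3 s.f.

90.9 %

4.3 µg/L = 0.0043 mg/L.
11.6 µg/L = 0.0116 mg/L.
Mass balance: 0.0116·25.66 = 0.663·Cₑ + 25·0.0043.
Cₑ = (0.2977 − 0.1075) / 0.663 = 0.2869 mg/L.
Required removal = 1 − 0.2869/3.14 = 90.86 %.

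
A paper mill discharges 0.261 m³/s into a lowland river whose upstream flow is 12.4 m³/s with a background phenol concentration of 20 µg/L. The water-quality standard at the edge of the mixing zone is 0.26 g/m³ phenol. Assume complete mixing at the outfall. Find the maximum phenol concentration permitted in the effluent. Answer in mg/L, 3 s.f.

11.7 mg/L

20 µg/L = 0.02 mg/L.
Mass balance: 0.26·12.66 = 0.261·Cₑ + 12.4·0.02.
Cₑ = (3.292 − 0.248) / 0.261 = 11.66 mg/L.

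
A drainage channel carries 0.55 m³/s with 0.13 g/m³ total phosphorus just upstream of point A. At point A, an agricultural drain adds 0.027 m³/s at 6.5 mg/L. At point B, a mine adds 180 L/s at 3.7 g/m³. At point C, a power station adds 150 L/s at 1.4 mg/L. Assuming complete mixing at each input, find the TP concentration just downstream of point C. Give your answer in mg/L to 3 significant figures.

After input A: C = (0.55·0.13 + 0.027·6.5) / 0.577 = 0.4281 mg/L.
180 L/s = 0.18 m³/s.
After input B: C = (0.577·0.4281 + 0.18·3.7) / 0.757 = 1.206 mg/L.
150 L/s = 0.15 m³/s.
After input C: C = (0.757·1.206 + 0.15·1.4) / 0.907 = 1.238 mg/L.

1.24 mg/L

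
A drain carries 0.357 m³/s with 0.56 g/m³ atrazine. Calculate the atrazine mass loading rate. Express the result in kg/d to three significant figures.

Mass flux = Q·C = 0.357 m³/s × 0.56 g/m³ = 0.1999 g/s.
= 0.1999 g/s × 86.4 = 17.27 kg/d.

17.3 kg/d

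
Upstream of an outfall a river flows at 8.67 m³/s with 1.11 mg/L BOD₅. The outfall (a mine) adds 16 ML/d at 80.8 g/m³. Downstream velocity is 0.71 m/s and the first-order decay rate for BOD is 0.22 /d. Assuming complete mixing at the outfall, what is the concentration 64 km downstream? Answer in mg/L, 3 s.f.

16 ML/d = 0.1852 m³/s.
After complete mixing, C₀ = (0.1852·80.8 + 8.67·1.11) / 8.855 = 2.777 mg/L.
Travel time t = 6.4e+04 m / 0.71 m/s = 9.014e+04 s = 1.043 d.
C = 2.777·exp(−0.22·1.043) = 2.777·0.7949 = 2.207 mg/L.

2.21 mg/L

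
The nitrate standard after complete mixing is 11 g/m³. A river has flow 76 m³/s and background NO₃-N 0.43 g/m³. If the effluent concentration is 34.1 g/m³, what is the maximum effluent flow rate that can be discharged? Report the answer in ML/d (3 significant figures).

3000 ML/d

Mass balance at complete mixing: C_std·(Q_w + Q_r) = Q_w·C_e + Q_r·C_b.
Rearranging, Q_w = Q_r·(C_std − C_b)/(C_e − C_std) = 76·(11 − 0.43) / (34.1 − 11) = 34.78 m³/s.
= 3005 ML/d.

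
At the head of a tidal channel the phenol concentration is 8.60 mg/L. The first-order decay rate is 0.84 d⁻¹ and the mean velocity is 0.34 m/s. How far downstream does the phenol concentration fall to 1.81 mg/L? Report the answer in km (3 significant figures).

From C = C₀·e^(−kt), t = ln(C₀/C)/k = ln(8.60/1.81)/0.84 = 1.558/0.84 = 1.855 d.
Distance = v·t = 0.34 m/s × 1.603e+05 s = 5.45e+04 m = 54.5 km.

54.5 km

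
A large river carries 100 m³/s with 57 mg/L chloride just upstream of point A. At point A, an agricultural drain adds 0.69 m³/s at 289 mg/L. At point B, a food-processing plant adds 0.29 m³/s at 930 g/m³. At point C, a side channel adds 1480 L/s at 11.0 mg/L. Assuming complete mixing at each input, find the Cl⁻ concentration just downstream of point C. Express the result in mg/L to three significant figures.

60.4 mg/L

After input A: C = (100·57 + 0.69·289) / 100.7 = 58.59 mg/L.
After input B: C = (100.7·58.59 + 0.29·930) / 101 = 61.09 mg/L.
1480 L/s = 1.48 m³/s.
After input C: C = (101·61.09 + 1.48·11) / 102.5 = 60.37 mg/L.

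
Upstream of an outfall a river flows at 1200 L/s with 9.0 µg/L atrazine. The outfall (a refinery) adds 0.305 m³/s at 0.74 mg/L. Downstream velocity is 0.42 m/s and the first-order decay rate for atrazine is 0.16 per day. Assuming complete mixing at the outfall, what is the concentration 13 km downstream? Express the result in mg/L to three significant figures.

0.148 mg/L

1200 L/s = 1.2 m³/s.
9.0 µg/L = 0.009 mg/L.
After complete mixing, C₀ = (0.305·0.74 + 1.2·0.009) / 1.505 = 0.1571 mg/L.
Travel time t = 1.3e+04 m / 0.42 m/s = 3.095e+04 s = 0.3582 d.
C = 0.1571·exp(−0.16·0.3582) = 0.1571·0.9443 = 0.1484 mg/L.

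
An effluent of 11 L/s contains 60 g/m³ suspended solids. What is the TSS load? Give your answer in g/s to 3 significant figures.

0.660 g/s

11 L/s = 0.011 m³/s.
Mass flux = Q·C = 0.011 m³/s × 60 g/m³ = 0.66 g/s.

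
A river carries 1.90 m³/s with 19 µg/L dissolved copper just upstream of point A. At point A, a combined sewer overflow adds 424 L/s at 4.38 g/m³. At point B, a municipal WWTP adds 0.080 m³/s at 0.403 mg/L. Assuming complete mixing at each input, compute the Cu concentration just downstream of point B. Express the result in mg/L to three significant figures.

19 µg/L = 0.019 mg/L.
424 L/s = 0.424 m³/s.
After input A: C = (1.9·0.019 + 0.424·4.38) / 2.324 = 0.8146 mg/L.
After input B: C = (2.324·0.8146 + 0.08·0.403) / 2.404 = 0.8009 mg/L.

0.801 mg/L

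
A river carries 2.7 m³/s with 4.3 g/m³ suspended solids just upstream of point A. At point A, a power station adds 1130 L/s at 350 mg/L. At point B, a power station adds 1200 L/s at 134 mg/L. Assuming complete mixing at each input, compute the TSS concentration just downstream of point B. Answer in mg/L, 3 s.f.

113 mg/L

1130 L/s = 1.13 m³/s.
After input A: C = (2.7·4.3 + 1.13·350) / 3.83 = 106.3 mg/L.
1200 L/s = 1.2 m³/s.
After input B: C = (3.83·106.3 + 1.2·134) / 5.03 = 112.9 mg/L.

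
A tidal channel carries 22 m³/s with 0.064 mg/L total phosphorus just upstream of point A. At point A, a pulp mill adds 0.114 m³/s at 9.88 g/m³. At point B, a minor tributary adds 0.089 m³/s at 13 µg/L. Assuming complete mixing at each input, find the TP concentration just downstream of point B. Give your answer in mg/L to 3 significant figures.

After input A: C = (22·0.064 + 0.114·9.88) / 22.11 = 0.1146 mg/L.
13 µg/L = 0.013 mg/L.
After input B: C = (22.11·0.1146 + 0.089·0.013) / 22.2 = 0.1142 mg/L.

0.114 mg/L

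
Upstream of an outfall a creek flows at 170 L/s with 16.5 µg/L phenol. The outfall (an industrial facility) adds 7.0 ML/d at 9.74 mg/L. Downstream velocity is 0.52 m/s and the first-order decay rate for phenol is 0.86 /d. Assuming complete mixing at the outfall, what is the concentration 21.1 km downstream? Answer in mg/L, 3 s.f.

2.11 mg/L

7.0 ML/d = 0.08102 m³/s.
170 L/s = 0.17 m³/s.
16.5 µg/L = 0.0165 mg/L.
After complete mixing, C₀ = (0.08102·9.74 + 0.17·0.0165) / 0.251 = 3.155 mg/L.
Travel time t = 2.11e+04 m / 0.52 m/s = 4.058e+04 s = 0.4696 d.
C = 3.155·exp(−0.86·0.4696) = 3.155·0.6677 = 2.107 mg/L.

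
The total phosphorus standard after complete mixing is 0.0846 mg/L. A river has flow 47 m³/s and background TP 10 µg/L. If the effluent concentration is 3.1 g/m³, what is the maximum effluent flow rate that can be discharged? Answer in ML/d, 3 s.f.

100 ML/d

10 µg/L = 0.01 mg/L.
Mass balance at complete mixing: C_std·(Q_w + Q_r) = Q_w·C_e + Q_r·C_b.
Rearranging, Q_w = Q_r·(C_std − C_b)/(C_e − C_std) = 47·(0.0846 − 0.01) / (3.1 − 0.0846) = 1.163 m³/s.
= 100.5 ML/d.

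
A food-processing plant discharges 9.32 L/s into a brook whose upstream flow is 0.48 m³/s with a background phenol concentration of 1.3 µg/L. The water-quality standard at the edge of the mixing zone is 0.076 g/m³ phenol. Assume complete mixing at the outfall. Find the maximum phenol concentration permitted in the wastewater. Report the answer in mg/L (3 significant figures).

3.92 mg/L

9.32 L/s = 0.00932 m³/s.
1.3 µg/L = 0.0013 mg/L.
Mass balance: 0.076·0.4893 = 0.00932·Cₑ + 0.48·0.0013.
Cₑ = (0.03719 − 0.000624) / 0.00932 = 3.923 mg/L.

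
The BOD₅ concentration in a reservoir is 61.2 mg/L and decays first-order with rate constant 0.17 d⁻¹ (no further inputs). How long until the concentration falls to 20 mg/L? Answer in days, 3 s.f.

6.58 d

t = ln(C₀/C)/k = ln(61.2/20)/0.17 = 1.118/0.17 = 6.579 d.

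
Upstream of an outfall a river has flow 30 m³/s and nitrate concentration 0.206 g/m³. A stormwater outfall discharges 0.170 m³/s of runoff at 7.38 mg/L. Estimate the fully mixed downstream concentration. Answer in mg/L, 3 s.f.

0.246 mg/L

Conservation of mass across the mixing zone: C = (0.17·7.38 + 30·0.206) / (0.17 + 30) = 7.435/30.17 = 0.2464 mg/L.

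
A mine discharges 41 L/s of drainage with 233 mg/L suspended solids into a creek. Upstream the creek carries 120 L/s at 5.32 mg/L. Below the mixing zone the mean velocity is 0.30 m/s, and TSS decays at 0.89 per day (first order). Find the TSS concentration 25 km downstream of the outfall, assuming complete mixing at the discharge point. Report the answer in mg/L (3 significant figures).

26.8 mg/L

41 L/s = 0.041 m³/s.
120 L/s = 0.12 m³/s.
After complete mixing, C₀ = (0.041·233 + 0.12·5.32) / 0.161 = 63.3 mg/L.
Travel time t = 2.5e+04 m / 0.30 m/s = 8.333e+04 s = 0.9645 d.
C = 63.3·exp(−0.89·0.9645) = 63.3·0.4238 = 26.83 mg/L.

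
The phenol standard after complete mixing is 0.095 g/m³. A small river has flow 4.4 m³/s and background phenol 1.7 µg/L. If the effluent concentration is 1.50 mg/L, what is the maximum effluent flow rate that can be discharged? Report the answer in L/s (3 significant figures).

292 L/s

1.7 µg/L = 0.0017 mg/L.
Mass balance at complete mixing: C_std·(Q_w + Q_r) = Q_w·C_e + Q_r·C_b.
Rearranging, Q_w = Q_r·(C_std − C_b)/(C_e − C_std) = 4.4·(0.095 − 0.0017) / (1.5 − 0.095) = 0.2922 m³/s.
= 292.2 L/s.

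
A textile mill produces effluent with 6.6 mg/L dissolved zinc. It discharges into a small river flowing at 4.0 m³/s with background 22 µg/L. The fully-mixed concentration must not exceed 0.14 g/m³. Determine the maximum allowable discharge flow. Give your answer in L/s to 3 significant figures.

73.1 L/s

22 µg/L = 0.022 mg/L.
Mass balance at complete mixing: C_std·(Q_w + Q_r) = Q_w·C_e + Q_r·C_b.
Rearranging, Q_w = Q_r·(C_std − C_b)/(C_e − C_std) = 4.0·(0.14 − 0.022) / (6.6 − 0.14) = 0.07307 m³/s.
= 73.07 L/s.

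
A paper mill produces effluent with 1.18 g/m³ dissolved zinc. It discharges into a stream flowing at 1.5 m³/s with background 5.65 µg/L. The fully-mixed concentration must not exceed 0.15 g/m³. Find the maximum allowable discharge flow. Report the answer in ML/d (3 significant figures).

18.2 ML/d

5.65 µg/L = 0.00565 mg/L.
Mass balance at complete mixing: C_std·(Q_w + Q_r) = Q_w·C_e + Q_r·C_b.
Rearranging, Q_w = Q_r·(C_std − C_b)/(C_e − C_std) = 1.5·(0.15 − 0.00565) / (1.18 − 0.15) = 0.2102 m³/s.
= 18.16 ML/d.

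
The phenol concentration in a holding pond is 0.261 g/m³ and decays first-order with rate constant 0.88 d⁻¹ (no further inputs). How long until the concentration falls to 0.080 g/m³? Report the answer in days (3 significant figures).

1.34 d

t = ln(C₀/C)/k = ln(0.261/0.080)/0.88 = 1.182/0.88 = 1.344 d.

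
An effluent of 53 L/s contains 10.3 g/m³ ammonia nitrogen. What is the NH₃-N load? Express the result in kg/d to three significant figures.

53 L/s = 0.053 m³/s.
Mass flux = Q·C = 0.053 m³/s × 10.3 g/m³ = 0.5459 g/s.
= 0.5459 g/s × 86.4 = 47.17 kg/d.

47.2 kg/d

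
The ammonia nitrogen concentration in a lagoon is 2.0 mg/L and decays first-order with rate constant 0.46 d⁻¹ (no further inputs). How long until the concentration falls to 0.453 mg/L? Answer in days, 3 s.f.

t = ln(C₀/C)/k = ln(2.0/0.453)/0.46 = 1.485/0.46 = 3.228 d.

3.23 d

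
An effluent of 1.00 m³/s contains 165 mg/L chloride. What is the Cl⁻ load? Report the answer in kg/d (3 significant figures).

14300 kg/d

Mass flux = Q·C = 1 m³/s × 165 g/m³ = 165 g/s.
= 165 g/s × 86.4 = 1.426e+04 kg/d.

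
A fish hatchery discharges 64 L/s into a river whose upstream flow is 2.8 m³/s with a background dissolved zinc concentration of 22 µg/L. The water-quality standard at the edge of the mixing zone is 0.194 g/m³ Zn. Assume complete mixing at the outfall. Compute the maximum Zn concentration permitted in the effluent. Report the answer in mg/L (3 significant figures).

64 L/s = 0.064 m³/s.
22 µg/L = 0.022 mg/L.
Mass balance: 0.194·2.864 = 0.064·Cₑ + 2.8·0.022.
Cₑ = (0.5556 − 0.0616) / 0.064 = 7.719 mg/L.

7.72 mg/L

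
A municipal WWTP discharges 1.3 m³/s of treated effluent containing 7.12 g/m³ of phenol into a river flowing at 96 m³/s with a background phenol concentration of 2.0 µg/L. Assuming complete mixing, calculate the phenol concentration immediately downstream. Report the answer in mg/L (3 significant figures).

0.0971 mg/L

2.0 µg/L = 0.002 mg/L.
Conservation of mass across the mixing zone: C = (1.3·7.12 + 96·0.002) / (1.3 + 96) = 9.448/97.3 = 0.0971 mg/L.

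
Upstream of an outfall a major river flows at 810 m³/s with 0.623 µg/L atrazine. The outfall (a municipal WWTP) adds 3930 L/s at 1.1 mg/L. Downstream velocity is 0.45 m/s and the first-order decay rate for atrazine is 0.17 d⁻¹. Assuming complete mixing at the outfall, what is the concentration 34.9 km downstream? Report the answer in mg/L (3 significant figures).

0.00509 mg/L

3930 L/s = 3.93 m³/s.
0.623 µg/L = 0.000623 mg/L.
After complete mixing, C₀ = (3.93·1.1 + 810·0.000623) / 813.9 = 0.005931 mg/L.
Travel time t = 3.49e+04 m / 0.45 m/s = 7.756e+04 s = 0.8976 d.
C = 0.005931·exp(−0.17·0.8976) = 0.005931·0.8585 = 0.005092 mg/L.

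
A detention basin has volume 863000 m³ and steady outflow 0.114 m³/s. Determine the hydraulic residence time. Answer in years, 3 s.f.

Q = 0.114 m³/s × 3.156e+07 s/yr = 3.598e+06 m³/yr.
Hydraulic residence time τ = V/Q = 863000/3.598e+06 = 0.2399 yr.

0.240 yr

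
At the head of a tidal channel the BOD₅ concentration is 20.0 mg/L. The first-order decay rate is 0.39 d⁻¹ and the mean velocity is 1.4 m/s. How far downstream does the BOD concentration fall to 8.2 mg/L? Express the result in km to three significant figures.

277 km

From C = C₀·e^(−kt), t = ln(C₀/C)/k = ln(20.0/8.2)/0.39 = 0.8916/0.39 = 2.286 d.
Distance = v·t = 1.4 m/s × 1.975e+05 s = 2.765e+05 m = 276.5 km.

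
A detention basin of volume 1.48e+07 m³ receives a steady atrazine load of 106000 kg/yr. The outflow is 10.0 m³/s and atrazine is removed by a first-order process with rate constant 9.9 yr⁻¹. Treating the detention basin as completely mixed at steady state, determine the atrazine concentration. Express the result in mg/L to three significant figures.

0.229 mg/L

Outflow Q = 10.0 m³/s × 3.156e+07 s/yr = 3.156e+08 m³/yr.
Steady-state CSTR mass balance: W = Q·C + k·V·C, so C = W/(Q + kV).
Q + kV = 3.156e+08 + 9.9·1.48e+07 = 4.621e+08 m³/yr.
C = 106000/4.621e+08 = 0.0002294 kg/m³ = 0.2294 mg/L.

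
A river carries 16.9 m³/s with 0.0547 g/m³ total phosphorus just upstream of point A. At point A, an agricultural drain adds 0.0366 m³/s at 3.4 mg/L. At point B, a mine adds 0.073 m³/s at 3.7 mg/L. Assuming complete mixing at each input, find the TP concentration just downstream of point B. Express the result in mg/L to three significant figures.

After input A: C = (16.9·0.0547 + 0.0366·3.4) / 16.94 = 0.06193 mg/L.
After input B: C = (16.94·0.06193 + 0.073·3.7) / 17.01 = 0.07754 mg/L.

0.0775 mg/L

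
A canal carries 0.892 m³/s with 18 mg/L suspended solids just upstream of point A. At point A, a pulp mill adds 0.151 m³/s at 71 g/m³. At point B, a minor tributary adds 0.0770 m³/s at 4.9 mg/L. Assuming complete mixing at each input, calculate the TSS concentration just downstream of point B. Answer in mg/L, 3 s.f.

24.2 mg/L

After input A: C = (0.892·18 + 0.151·71) / 1.043 = 25.67 mg/L.
After input B: C = (1.043·25.67 + 0.077·4.9) / 1.12 = 24.24 mg/L.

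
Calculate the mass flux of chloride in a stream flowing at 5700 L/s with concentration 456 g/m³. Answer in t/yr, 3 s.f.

82000 t/yr

5700 L/s = 5.7 m³/s.
Mass flux = Q·C = 5.7 m³/s × 456 g/m³ = 2599 g/s.
= 2599 g/s × 31.56 = 8.202e+04 t/yr.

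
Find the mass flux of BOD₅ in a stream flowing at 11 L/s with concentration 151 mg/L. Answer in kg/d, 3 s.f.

144 kg/d

11 L/s = 0.011 m³/s.
Mass flux = Q·C = 0.011 m³/s × 151 g/m³ = 1.661 g/s.
= 1.661 g/s × 86.4 = 143.5 kg/d.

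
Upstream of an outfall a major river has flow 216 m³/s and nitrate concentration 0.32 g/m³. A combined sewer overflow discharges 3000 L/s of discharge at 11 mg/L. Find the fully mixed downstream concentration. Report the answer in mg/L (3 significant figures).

3000 L/s = 3 m³/s.
Flow-weighted mixing gives C = (3·11 + 216·0.32) / (3 + 216) = 102.1/219 = 0.4663 mg/L.

0.466 mg/L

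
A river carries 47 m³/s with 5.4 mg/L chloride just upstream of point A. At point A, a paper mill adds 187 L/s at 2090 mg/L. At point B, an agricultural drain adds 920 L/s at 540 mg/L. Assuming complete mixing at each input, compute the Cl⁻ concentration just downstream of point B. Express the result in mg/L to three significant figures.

23.7 mg/L

187 L/s = 0.187 m³/s.
After input A: C = (47·5.4 + 0.187·2090) / 47.19 = 13.66 mg/L.
920 L/s = 0.92 m³/s.
After input B: C = (47.19·13.66 + 0.92·540) / 48.11 = 23.73 mg/L.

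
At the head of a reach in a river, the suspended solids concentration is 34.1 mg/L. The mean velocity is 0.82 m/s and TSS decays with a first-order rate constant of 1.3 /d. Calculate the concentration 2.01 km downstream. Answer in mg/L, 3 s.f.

32.9 mg/L

Travel time t = 2.01 km / 0.82 m/s = 2010/0.82 = 2451 s = 0.02837 d.
First-order decay: C = 34.1·exp(−1.3·0.02837) = 34.1·0.9638 = 32.87 mg/L.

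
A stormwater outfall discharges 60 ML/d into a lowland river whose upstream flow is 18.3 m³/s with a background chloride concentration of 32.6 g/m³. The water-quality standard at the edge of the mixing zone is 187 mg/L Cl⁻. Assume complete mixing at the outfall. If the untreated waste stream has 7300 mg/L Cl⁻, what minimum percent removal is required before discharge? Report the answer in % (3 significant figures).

60 ML/d = 0.6944 m³/s.
Mass balance: 187·18.99 = 0.6944·Cₑ + 18.3·32.6.
Cₑ = (3552 − 596.6) / 0.6944 = 4256 mg/L.
Required removal = 1 − 4256/7300 = 41.7 %.

41.7 %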